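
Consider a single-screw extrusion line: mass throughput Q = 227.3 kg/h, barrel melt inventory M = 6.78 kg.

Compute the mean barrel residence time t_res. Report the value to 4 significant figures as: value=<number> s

Throughput in SI: Q_s = 227.3 kg/h ÷ 3600 s/h = 0.0631389 kg/s
t_res = M / Q_s = 6.78 ÷ 0.0631389 = 107.382 s

value=107.4 s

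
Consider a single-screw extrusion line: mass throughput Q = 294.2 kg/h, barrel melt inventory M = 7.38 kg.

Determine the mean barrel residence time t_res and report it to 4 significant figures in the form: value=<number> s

value=90.31 s

Convert throughput: Q = 294.2 kg/h = 294.2/3600 = 0.0817222 kg/s
Mean residence time: t_res = M/Q_s = 7.38 kg / 0.0817222 kg/s = 90.3059 s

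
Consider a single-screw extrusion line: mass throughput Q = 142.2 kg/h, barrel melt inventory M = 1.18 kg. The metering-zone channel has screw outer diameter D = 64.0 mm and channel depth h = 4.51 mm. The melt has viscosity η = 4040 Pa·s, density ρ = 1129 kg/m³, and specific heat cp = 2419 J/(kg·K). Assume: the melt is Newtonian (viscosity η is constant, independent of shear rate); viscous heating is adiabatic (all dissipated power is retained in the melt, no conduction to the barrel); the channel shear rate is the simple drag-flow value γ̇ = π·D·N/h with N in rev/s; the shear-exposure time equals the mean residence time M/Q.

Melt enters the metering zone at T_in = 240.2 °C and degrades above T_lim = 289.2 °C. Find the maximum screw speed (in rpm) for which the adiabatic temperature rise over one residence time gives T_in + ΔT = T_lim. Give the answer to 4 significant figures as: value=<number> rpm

value=44.82 rpm

Convert throughput: Q = 142.2 kg/h = 142.2/3600 = 0.0395 kg/s
t_res = M / Q_s = 1.18 / 0.0395 = 29.8734 s
Convert to metres: D = 0.064 m, h = 0.00451 m
ΔT_a = T_lim − T_in = 289.2 °C − 240.2 °C = 49 K
γ̇_max² = ΔT_a·ρ·cp / (η·t_res) = [49 × 1129 × 2419] / [4040 × 29.8734] = 1108.82 s⁻²
γ̇_max = √1108.82 = 33.2989 s⁻¹
N_max = γ̇_max·h / (π·D) = 33.2989 · 0.00451 / (π · 0.064) = 0.746924 rev/s = 44.8154 rpm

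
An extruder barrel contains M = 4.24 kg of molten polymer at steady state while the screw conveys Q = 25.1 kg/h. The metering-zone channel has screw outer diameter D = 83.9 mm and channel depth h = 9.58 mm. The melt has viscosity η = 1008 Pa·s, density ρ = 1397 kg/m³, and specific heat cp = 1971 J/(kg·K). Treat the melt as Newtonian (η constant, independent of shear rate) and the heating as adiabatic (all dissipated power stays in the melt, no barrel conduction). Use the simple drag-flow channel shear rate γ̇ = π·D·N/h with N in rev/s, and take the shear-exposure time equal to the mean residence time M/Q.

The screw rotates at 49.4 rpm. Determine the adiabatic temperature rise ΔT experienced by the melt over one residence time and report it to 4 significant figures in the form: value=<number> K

value=114.2 K

Throughput in SI: Q_s = 25.1 kg/h ÷ 3600 s/h = 0.00697222 kg/s
t_res = M / Q_s = 4.24 / 0.00697222 = 608.127 s
Geometry in metres: D = 83.9 mm → 0.0839 m, h = 9.58 mm → 0.00958 m; screw speed N = 49.4 rpm = 0.823333 rev/s
γ̇ = π D N / h = (π)(0.0839)(0.823333) / 0.00958 = 22.6528 s⁻¹
ΔT = η·γ̇²·t_res/(ρ·cp) = [1008 × 22.6528² × 608.127] / [1397 × 1971] = 114.239 K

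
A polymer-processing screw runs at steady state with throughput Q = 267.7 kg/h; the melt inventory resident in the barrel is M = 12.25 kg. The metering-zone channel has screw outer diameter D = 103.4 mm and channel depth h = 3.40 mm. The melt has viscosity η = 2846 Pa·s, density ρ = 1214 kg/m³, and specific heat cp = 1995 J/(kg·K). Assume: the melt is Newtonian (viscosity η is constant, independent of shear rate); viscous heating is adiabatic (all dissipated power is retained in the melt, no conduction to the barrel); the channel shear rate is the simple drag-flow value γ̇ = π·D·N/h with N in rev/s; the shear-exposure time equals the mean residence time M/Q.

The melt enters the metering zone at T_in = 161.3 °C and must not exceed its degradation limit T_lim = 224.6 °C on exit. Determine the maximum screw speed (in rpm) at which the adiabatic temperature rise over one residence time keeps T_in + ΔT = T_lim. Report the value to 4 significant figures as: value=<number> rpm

value=11.36 rpm

Throughput in SI: Q_s = 267.7 kg/h ÷ 3600 s/h = 0.0743611 kg/s
t_res = M / Q_s = 12.25 / 0.0743611 = 164.737 s
Convert to metres: D = 0.1034 m, h = 0.0034 m
ΔT_a = T_lim − T_in = 224.6 − 161.3 = 63.3 K
Invert ΔT = ηγ̇²t_res/(ρcp) for γ̇: γ̇_max² = ΔT_a ρ cp / (η t_res) = 63.3·1214·1995 / (2846·164.737) = 326.994 s⁻²
Take the square root: γ̇_max = √(326.994) = 18.083 s⁻¹
N_max = γ̇_max h / (πD) = 18.083·0.0034/(π·0.1034) = 0.189269 rev/s → ×60 = 11.3561 rpm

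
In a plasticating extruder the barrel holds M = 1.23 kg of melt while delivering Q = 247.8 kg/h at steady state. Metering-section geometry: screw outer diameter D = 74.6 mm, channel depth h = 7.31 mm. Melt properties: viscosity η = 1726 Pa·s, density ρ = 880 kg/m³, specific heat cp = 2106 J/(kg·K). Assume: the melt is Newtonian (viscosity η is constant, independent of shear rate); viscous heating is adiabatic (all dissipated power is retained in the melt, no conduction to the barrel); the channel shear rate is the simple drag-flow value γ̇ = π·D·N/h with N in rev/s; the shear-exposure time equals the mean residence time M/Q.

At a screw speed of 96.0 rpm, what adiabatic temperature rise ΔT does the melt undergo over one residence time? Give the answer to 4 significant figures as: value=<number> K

value=43.79 K

Q_s = Q / 3600 = 247.8 / 3600 = 0.0688333 kg/s
t_res = M / Q_s = 1.23 / 0.0688333 = 17.8692 s
Convert to SI: D = 0.0746 m, h = 0.00731 m, N = 96.0/60 = 1.6 rev/s
γ̇ = π·D·N / h = π · 0.0746 · 1.6 / 0.00731 = 51.2969 s⁻¹
Adiabatic rise: ΔT = η γ̇² t_res / (ρ cp) = 1726·(51.2969)²·17.8692 / (880·2106) = 43.7914 K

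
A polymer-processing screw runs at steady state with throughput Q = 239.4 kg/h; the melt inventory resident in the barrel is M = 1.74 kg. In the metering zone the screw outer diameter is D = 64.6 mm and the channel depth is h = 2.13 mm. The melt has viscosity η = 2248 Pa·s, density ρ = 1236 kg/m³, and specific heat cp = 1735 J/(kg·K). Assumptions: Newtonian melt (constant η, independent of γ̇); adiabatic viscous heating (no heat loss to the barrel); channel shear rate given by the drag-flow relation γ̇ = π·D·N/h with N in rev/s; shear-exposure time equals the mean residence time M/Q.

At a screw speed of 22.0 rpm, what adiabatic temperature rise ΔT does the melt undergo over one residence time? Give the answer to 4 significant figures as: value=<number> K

value=33.48 K

Q_s = Q / 3600 = 239.4 / 3600 = 0.0665 kg/s
t_res = M / Q_s = 1.74 ÷ 0.0665 = 26.1654 s
Geometry in metres: D = 64.6 mm → 0.0646 m, h = 2.13 mm → 0.00213 m; screw speed N = 22.0 rpm = 0.366667 rev/s
γ̇ = π D N / h = (π)(0.0646)(0.366667) / 0.00213 = 34.9361 s⁻¹
ΔT = η·γ̇²·t_res/(ρ·cp) = [2248 × 34.9361² × 26.1654] / [1236 × 1735] = 33.4776 K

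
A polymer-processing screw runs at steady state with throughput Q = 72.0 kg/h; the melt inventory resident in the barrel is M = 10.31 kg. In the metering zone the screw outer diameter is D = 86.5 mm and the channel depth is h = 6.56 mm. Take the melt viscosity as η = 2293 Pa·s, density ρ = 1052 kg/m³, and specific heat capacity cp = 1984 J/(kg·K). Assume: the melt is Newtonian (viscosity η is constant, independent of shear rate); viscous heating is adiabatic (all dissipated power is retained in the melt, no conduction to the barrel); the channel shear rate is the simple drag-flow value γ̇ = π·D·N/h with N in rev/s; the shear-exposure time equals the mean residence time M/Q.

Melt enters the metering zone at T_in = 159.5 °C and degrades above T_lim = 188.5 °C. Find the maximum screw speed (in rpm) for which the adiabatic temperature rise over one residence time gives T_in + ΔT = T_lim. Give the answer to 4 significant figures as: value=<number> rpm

value=10.36 rpm

Throughput in SI: Q_s = 72.0 kg/h ÷ 3600 s/h = 0.02 kg/s
t_res = M / Q_s = 10.31 / 0.02 = 515.5 s
D = 86.5 mm = 0.0865 m;  h = 6.56 mm = 0.00656 m
ΔT_a = T_lim − T_in = 188.5 °C − 159.5 °C = 29 K
γ̇_max² = ΔT_a·ρ·cp / (η·t_res) = [29 × 1052 × 1984] / [2293 × 515.5] = 51.2062 s⁻²
γ̇_max = sqrt(51.2062) = 7.15585 s⁻¹
N_max = γ̇_max h / (πD) = 7.15585·0.00656/(π·0.0865) = 0.172742 rev/s → ×60 = 10.3645 rpm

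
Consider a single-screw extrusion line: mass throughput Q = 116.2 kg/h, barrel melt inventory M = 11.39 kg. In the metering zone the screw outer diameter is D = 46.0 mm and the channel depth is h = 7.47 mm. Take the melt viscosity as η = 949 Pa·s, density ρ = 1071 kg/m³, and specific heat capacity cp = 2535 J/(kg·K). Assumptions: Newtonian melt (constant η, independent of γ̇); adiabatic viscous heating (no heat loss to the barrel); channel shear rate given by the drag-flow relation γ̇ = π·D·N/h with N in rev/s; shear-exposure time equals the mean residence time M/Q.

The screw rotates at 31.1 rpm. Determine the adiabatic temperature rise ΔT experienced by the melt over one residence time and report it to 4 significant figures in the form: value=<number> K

value=12.40 K

Throughput in SI: Q_s = 116.2 kg/h ÷ 3600 s/h = 0.0322778 kg/s
Mean residence time: t_res = M/Q_s = 11.39 kg / 0.0322778 kg/s = 352.874 s
Geometry in metres: D = 46.0 mm → 0.046 m, h = 7.47 mm → 0.00747 m; screw speed N = 31.1 rpm = 0.518333 rev/s
Shear rate: γ̇ = πDN/h = π·0.046·0.518333/0.00747 = 10.0276 s⁻¹
ΔT = η·γ̇²·t_res / (ρ·cp) = 949 · (10.0276)² · 352.874 / (1071 · 2535) = 12.4026 K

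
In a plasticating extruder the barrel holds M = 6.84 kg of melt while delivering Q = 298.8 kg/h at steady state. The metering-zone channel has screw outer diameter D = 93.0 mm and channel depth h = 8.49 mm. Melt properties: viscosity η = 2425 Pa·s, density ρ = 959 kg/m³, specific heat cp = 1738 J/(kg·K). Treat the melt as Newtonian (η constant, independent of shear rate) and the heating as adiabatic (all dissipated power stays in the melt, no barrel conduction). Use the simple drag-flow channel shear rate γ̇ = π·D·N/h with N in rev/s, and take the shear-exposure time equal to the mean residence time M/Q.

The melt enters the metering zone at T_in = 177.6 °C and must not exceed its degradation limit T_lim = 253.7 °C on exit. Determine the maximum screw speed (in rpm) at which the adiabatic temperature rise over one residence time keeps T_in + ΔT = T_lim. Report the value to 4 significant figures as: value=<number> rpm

Q_s = Q / 3600 = 298.8 / 3600 = 0.083 kg/s
Mean residence time: t_res = M/Q_s = 6.84 kg / 0.083 kg/s = 82.4096 s
Geometry in SI: D = 93.0 mm → 0.093 m, h = 8.49 mm → 0.00849 m
ΔT_a = T_lim − T_in = 253.7 − 177.6 = 76.1 K
γ̇_max² = ΔT_a·ρ·cp/(η·t_res) = 76.1·959·1738/(2425·82.4096) = 634.692 s⁻²
γ̇_max = sqrt(634.692) = 25.1931 s⁻¹
N_max = γ̇_max·h / (π·D) = 25.1931 · 0.00849 / (π · 0.093) = 0.732077 rev/s = 43.9246 rpm

value=43.92 rpm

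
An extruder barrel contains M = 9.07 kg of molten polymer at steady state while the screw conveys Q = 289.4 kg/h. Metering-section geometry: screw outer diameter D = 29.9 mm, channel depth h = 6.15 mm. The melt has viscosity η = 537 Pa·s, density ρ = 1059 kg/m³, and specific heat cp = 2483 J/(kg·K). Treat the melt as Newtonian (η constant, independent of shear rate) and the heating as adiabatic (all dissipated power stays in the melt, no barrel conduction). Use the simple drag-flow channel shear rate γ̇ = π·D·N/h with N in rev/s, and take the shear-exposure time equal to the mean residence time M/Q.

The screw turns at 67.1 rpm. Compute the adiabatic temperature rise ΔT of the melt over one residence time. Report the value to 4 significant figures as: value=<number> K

value=6.723 K

Q_s = Q / 3600 = 289.4 / 3600 = 0.0803889 kg/s
t_res = M / Q_s = 9.07 / 0.0803889 = 112.827 s
D = 29.9 mm = 0.0299 m;  h = 6.15 mm = 0.00615 m;  N = 67.1 rpm / 60 = 1.11833 rev/s
γ̇ = π D N / h = (π)(0.0299)(1.11833) / 0.00615 = 17.0812 s⁻¹
ΔT = η·γ̇²·t_res/(ρ·cp) = [537 × 17.0812² × 112.827] / [1059 × 2483] = 6.72276 K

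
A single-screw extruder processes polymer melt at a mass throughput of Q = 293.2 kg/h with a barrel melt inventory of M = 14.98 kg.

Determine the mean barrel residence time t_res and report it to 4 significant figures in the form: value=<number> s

Convert throughput: Q = 293.2 kg/h = 293.2/3600 = 0.0814444 kg/s
t_res = M / Q_s = 14.98 / 0.0814444 = 183.929 s

value=183.9 s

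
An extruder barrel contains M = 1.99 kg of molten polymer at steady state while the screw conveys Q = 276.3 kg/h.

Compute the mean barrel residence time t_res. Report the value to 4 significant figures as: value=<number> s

value=25.93 s

Throughput in SI: Q_s = 276.3 kg/h ÷ 3600 s/h = 0.07675 kg/s
t_res = M / Q_s = 1.99 / 0.07675 = 25.9283 s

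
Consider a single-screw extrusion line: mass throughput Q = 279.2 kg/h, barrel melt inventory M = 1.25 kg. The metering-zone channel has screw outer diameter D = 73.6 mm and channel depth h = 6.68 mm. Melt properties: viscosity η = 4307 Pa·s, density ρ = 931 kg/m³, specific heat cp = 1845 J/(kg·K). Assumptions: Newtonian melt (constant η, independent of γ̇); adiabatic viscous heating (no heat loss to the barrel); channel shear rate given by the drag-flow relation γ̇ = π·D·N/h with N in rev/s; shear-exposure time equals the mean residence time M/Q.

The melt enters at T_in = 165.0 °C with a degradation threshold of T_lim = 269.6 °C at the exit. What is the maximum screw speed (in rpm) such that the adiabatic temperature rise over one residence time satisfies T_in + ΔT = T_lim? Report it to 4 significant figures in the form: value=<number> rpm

Throughput in SI: Q_s = 279.2 kg/h ÷ 3600 s/h = 0.0775556 kg/s
t_res = M / Q_s = 1.25 ÷ 0.0775556 = 16.1175 s
Convert to metres: D = 0.0736 m, h = 0.00668 m
ΔT_a = T_lim − T_in = 269.6 − 165.0 = 104.6 K
Invert ΔT = ηγ̇²t_res/(ρcp) for γ̇: γ̇_max² = ΔT_a ρ cp / (η t_res) = 104.6·931·1845 / (4307·16.1175) = 2588.25 s⁻²
γ̇_max = √2588.25 = 50.8748 s⁻¹
N_max = γ̇_max·h / (π·D) = 50.8748 · 0.00668 / (π · 0.0736) = 1.46978 rev/s = 88.1867 rpm

value=88.19 rpm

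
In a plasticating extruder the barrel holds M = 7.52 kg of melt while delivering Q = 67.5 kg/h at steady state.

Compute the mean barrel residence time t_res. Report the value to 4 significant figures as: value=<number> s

value=401.1 s

Throughput in SI: Q_s = 67.5 kg/h ÷ 3600 s/h = 0.01875 kg/s
t_res = M / Q_s = 7.52 / 0.01875 = 401.067 s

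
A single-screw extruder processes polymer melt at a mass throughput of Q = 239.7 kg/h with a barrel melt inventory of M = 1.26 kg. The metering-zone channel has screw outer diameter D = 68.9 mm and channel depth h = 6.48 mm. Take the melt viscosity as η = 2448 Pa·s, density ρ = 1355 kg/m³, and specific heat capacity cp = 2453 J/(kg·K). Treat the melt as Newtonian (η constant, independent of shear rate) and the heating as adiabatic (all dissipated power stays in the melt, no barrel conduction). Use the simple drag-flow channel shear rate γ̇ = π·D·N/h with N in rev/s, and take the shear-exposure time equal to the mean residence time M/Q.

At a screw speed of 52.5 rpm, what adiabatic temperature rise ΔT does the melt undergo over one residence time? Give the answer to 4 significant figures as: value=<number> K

Throughput in SI: Q_s = 239.7 kg/h ÷ 3600 s/h = 0.0665833 kg/s
t_res = M / Q_s = 1.26 ÷ 0.0665833 = 18.9237 s
D = 68.9 mm = 0.0689 m;  h = 6.48 mm = 0.00648 m;  N = 52.5 rpm / 60 = 0.875 rev/s
γ̇ = π·D·N / h = π · 0.0689 · 0.875 / 0.00648 = 29.2282 s⁻¹
ΔT = η·γ̇²·t_res/(ρ·cp) = [2448 × 29.2282² × 18.9237] / [1355 × 2453] = 11.9065 K

value=11.91 K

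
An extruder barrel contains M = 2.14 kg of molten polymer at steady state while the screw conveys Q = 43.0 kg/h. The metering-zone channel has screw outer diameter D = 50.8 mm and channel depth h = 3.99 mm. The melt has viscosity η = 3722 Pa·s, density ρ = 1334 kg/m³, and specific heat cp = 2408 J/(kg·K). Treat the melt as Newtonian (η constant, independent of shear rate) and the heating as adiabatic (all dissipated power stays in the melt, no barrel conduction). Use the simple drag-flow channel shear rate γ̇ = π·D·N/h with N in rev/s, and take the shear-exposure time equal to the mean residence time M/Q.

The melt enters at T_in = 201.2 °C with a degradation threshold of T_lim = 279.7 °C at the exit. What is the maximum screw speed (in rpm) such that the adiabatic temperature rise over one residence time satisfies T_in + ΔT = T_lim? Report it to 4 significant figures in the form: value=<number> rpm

value=29.17 rpm

Q_s = Q / 3600 = 43.0 / 3600 = 0.0119444 kg/s
t_res = M / Q_s = 2.14 / 0.0119444 = 179.163 s
D = 50.8 mm = 0.0508 m;  h = 3.99 mm = 0.00399 m
ΔT_a = T_lim − T_in = 279.7 − 201.2 = 78.5 K
γ̇_max² = ΔT_a·ρ·cp / (η·t_res) = [78.5 × 1334 × 2408] / [3722 × 179.163] = 378.144 s⁻²
Take the square root: γ̇_max = √(378.144) = 19.4459 s⁻¹
Solve γ̇ = πDN/h for N: N_max = γ̇_max·h/(π·D) = 19.4459 × 0.00399 / (π × 0.0508) = 0.48617 rev/s = 29.1702 rpm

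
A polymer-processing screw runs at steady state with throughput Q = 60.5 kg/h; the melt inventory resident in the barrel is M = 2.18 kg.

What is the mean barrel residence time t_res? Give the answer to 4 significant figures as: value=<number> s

value=129.7 s

Convert throughput: Q = 60.5 kg/h = 60.5/3600 = 0.0168056 kg/s
t_res = M / Q_s = 2.18 / 0.0168056 = 129.719 s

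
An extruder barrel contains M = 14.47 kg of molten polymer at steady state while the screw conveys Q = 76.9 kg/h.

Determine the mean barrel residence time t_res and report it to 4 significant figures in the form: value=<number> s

Q_s = Q / 3600 = 76.9 / 3600 = 0.0213611 kg/s
Mean residence time: t_res = M/Q_s = 14.47 kg / 0.0213611 kg/s = 677.399 s

value=677.4 s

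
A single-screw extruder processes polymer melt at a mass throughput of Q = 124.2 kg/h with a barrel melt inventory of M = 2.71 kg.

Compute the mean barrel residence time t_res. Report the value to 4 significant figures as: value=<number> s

value=78.55 s

Q_s = Q / 3600 = 124.2 / 3600 = 0.0345 kg/s
t_res = M / Q_s = 2.71 ÷ 0.0345 = 78.5507 s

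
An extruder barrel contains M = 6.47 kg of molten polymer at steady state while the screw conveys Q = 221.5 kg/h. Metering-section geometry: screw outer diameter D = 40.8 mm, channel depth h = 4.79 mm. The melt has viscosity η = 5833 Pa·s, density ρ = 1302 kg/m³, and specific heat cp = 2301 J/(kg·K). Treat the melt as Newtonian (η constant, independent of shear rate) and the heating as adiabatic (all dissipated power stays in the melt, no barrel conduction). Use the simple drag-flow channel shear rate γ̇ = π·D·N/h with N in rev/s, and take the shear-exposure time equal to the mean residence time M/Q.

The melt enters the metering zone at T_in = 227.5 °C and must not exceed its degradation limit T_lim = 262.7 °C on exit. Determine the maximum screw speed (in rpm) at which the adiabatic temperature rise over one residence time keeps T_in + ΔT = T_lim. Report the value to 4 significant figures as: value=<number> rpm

Throughput in SI: Q_s = 221.5 kg/h ÷ 3600 s/h = 0.0615278 kg/s
Mean residence time: t_res = M/Q_s = 6.47 kg / 0.0615278 kg/s = 105.156 s
D = 40.8 mm = 0.0408 m;  h = 4.79 mm = 0.00479 m
Allowable rise: ΔT_a = T_lim − T_in = 262.7 − 227.5 = 35.2 K
γ̇_max² = ΔT_a·ρ·cp/(η·t_res) = 35.2·1302·2301/(5833·105.156) = 171.927 s⁻²
γ̇_max = sqrt(171.927) = 13.1121 s⁻¹
N_max = γ̇_max h / (πD) = 13.1121·0.00479/(π·0.0408) = 0.490002 rev/s → ×60 = 29.4001 rpm

value=29.40 rpm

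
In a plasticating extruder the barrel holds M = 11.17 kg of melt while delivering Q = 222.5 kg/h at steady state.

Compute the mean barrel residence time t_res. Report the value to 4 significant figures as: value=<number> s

Convert throughput: Q = 222.5 kg/h = 222.5/3600 = 0.0618056 kg/s
t_res = M / Q_s = 11.17 ÷ 0.0618056 = 180.728 s

value=180.7 s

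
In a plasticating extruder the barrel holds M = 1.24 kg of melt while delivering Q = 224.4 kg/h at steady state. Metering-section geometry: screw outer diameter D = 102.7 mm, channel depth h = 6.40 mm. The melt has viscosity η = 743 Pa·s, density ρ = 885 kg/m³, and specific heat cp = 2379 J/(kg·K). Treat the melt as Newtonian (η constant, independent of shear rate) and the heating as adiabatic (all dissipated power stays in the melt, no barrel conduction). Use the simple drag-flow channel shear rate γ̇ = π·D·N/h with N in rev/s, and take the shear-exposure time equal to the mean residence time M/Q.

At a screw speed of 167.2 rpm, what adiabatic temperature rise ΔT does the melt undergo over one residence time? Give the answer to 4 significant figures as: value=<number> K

value=138.5 K

Q_s = Q / 3600 = 224.4 / 3600 = 0.0623333 kg/s
t_res = M / Q_s = 1.24 ÷ 0.0623333 = 19.893 s
Geometry in metres: D = 102.7 mm → 0.1027 m, h = 6.40 mm → 0.0064 m; screw speed N = 167.2 rpm = 2.78667 rev/s
γ̇ = π D N / h = (π)(0.1027)(2.78667) / 0.0064 = 140.484 s⁻¹
ΔT = η·γ̇²·t_res/(ρ·cp) = [743 × 140.484² × 19.893] / [885 × 2379] = 138.549 K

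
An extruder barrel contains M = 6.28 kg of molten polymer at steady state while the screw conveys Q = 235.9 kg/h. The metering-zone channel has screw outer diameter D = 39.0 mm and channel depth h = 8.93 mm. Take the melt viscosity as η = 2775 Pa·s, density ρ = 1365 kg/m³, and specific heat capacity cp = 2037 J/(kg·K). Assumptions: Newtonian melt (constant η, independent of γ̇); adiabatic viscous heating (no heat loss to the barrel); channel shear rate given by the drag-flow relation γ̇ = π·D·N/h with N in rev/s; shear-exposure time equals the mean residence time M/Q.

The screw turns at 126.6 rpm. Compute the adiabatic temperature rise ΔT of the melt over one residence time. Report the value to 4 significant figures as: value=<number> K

value=80.16 K

Q_s = Q / 3600 = 235.9 / 3600 = 0.0655278 kg/s
Mean residence time: t_res = M/Q_s = 6.28 kg / 0.0655278 kg/s = 95.8372 s
D = 39.0 mm = 0.039 m;  h = 8.93 mm = 0.00893 m;  N = 126.6 rpm / 60 = 2.11 rev/s
Shear rate: γ̇ = πDN/h = π·0.039·2.11/0.00893 = 28.9498 s⁻¹
ΔT = η·γ̇²·t_res / (ρ·cp) = 2775 · (28.9498)² · 95.8372 / (1365 · 2037) = 80.1612 K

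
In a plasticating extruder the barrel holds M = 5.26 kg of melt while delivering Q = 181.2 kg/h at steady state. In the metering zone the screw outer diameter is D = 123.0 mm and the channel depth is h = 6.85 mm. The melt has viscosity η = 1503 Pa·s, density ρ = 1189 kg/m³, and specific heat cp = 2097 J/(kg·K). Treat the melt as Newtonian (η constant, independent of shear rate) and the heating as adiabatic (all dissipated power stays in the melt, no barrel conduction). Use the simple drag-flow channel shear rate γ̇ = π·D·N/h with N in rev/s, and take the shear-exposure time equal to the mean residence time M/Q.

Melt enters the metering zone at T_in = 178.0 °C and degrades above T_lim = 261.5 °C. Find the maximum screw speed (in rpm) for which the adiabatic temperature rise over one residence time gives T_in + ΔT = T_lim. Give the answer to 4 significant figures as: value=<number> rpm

value=38.72 rpm

Convert throughput: Q = 181.2 kg/h = 181.2/3600 = 0.0503333 kg/s
Mean residence time: t_res = M/Q_s = 5.26 kg / 0.0503333 kg/s = 104.503 s
D = 123.0 mm = 0.123 m;  h = 6.85 mm = 0.00685 m
Allowable rise: ΔT_a = T_lim − T_in = 261.5 − 178.0 = 83.5 K
γ̇_max² = ΔT_a·ρ·cp/(η·t_res) = 83.5·1189·2097/(1503·104.503) = 1325.49 s⁻²
γ̇_max = sqrt(1325.49) = 36.4073 s⁻¹
N_max = γ̇_max·h / (π·D) = 36.4073 · 0.00685 / (π · 0.123) = 0.645393 rev/s = 38.7236 rpm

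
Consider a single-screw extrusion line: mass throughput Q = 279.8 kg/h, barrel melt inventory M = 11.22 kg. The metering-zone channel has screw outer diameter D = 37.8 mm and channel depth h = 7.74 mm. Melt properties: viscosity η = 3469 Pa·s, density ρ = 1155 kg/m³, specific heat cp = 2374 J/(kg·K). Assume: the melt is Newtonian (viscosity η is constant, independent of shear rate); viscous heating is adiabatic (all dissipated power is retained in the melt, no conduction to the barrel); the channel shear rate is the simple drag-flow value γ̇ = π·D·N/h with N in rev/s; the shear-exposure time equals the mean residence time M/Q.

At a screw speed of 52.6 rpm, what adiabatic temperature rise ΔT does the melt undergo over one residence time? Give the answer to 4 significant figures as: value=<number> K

value=33.04 K

Q_s = Q / 3600 = 279.8 / 3600 = 0.0777222 kg/s
Mean residence time: t_res = M/Q_s = 11.22 kg / 0.0777222 kg/s = 144.36 s
D = 37.8 mm = 0.0378 m;  h = 7.74 mm = 0.00774 m;  N = 52.6 rpm / 60 = 0.876667 rev/s
γ̇ = π D N / h = (π)(0.0378)(0.876667) / 0.00774 = 13.4504 s⁻¹
ΔT = η·γ̇²·t_res/(ρ·cp) = [3469 × 13.4504² × 144.36] / [1155 × 2374] = 33.0415 K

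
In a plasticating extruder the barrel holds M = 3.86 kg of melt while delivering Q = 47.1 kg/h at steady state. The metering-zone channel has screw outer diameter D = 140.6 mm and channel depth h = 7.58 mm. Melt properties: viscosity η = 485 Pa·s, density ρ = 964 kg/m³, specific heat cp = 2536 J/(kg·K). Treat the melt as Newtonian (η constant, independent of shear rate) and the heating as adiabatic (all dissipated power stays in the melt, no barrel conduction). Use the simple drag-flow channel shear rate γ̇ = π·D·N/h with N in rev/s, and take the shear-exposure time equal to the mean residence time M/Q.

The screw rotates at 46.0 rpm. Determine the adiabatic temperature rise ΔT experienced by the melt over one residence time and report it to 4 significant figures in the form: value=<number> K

Convert throughput: Q = 47.1 kg/h = 47.1/3600 = 0.0130833 kg/s
t_res = M / Q_s = 3.86 / 0.0130833 = 295.032 s
Convert to SI: D = 0.1406 m, h = 0.00758 m, N = 46.0/60 = 0.766667 rev/s
γ̇ = π D N / h = (π)(0.1406)(0.766667) / 0.00758 = 44.6758 s⁻¹
Adiabatic rise: ΔT = η γ̇² t_res / (ρ cp) = 485·(44.6758)²·295.032 / (964·2536) = 116.823 K

value=116.8 K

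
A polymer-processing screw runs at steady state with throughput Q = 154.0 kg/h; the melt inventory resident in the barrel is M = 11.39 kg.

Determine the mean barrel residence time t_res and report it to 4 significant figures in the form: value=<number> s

Q_s = Q / 3600 = 154.0 / 3600 = 0.0427778 kg/s
t_res = M / Q_s = 11.39 ÷ 0.0427778 = 266.26 s

value=266.3 s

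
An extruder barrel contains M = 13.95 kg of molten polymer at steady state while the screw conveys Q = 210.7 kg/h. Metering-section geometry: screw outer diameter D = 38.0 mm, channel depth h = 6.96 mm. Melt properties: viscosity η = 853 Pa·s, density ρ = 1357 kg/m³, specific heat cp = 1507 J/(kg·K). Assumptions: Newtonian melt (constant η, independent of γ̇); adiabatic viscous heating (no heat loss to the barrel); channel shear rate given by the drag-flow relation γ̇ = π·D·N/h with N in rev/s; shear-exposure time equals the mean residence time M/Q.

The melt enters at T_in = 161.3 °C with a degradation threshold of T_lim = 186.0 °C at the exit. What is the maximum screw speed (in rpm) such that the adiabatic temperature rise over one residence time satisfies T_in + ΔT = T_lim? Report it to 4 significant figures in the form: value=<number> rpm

value=55.14 rpm

Q_s = Q / 3600 = 210.7 / 3600 = 0.0585278 kg/s
t_res = M / Q_s = 13.95 ÷ 0.0585278 = 238.348 s
D = 38.0 mm = 0.038 m;  h = 6.96 mm = 0.00696 m
ΔT_a = T_lim − T_in = 186.0 °C − 161.3 °C = 24.7 K
Invert ΔT = ηγ̇²t_res/(ρcp) for γ̇: γ̇_max² = ΔT_a ρ cp / (η t_res) = 24.7·1357·1507 / (853·238.348) = 248.444 s⁻²
Take the square root: γ̇_max = √(248.444) = 15.7621 s⁻¹
N_max = γ̇_max h / (πD) = 15.7621·0.00696/(π·0.038) = 0.918946 rev/s → ×60 = 55.1368 rpm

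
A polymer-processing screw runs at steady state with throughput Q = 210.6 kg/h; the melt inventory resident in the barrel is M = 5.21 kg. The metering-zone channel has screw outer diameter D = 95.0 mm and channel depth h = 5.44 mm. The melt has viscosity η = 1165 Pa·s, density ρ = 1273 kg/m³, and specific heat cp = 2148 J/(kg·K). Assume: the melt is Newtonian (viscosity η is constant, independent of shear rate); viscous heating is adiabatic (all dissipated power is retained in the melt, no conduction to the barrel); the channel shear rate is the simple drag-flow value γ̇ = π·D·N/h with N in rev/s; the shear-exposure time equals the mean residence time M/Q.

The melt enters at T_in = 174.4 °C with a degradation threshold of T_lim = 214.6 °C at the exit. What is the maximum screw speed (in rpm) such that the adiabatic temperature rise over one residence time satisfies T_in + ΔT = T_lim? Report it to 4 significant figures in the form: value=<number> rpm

value=35.60 rpm

Throughput in SI: Q_s = 210.6 kg/h ÷ 3600 s/h = 0.0585 kg/s
Mean residence time: t_res = M/Q_s = 5.21 kg / 0.0585 kg/s = 89.0598 s
Geometry in SI: D = 95.0 mm → 0.095 m, h = 5.44 mm → 0.00544 m
Allowable rise: ΔT_a = T_lim − T_in = 214.6 − 174.4 = 40.2 K
γ̇_max² = ΔT_a·ρ·cp / (η·t_res) = [40.2 × 1273 × 2148] / [1165 × 89.0598] = 1059.45 s⁻²
Take the square root: γ̇_max = √(1059.45) = 32.5492 s⁻¹
N_max = γ̇_max·h / (π·D) = 32.5492 · 0.00544 / (π · 0.095) = 0.593288 rev/s = 35.5973 rpm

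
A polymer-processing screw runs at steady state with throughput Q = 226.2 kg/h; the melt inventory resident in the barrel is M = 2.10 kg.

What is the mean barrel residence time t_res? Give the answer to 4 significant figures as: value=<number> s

Q_s = Q / 3600 = 226.2 / 3600 = 0.0628333 kg/s
t_res = M / Q_s = 2.10 ÷ 0.0628333 = 33.4218 s

value=33.42 s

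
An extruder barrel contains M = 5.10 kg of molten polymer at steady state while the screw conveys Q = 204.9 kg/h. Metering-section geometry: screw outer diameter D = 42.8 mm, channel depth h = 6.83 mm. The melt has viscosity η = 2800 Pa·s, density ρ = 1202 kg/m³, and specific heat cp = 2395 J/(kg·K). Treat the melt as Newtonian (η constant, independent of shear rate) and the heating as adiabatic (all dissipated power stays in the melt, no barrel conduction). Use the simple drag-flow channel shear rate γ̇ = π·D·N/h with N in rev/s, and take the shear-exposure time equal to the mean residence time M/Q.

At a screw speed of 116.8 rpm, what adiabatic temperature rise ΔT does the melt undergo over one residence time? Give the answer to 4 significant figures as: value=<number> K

Convert throughput: Q = 204.9 kg/h = 204.9/3600 = 0.0569167 kg/s
t_res = M / Q_s = 5.10 / 0.0569167 = 89.6047 s
Geometry in metres: D = 42.8 mm → 0.0428 m, h = 6.83 mm → 0.00683 m; screw speed N = 116.8 rpm = 1.94667 rev/s
Shear rate: γ̇ = πDN/h = π·0.0428·1.94667/0.00683 = 38.3234 s⁻¹
ΔT = η·γ̇²·t_res / (ρ·cp) = 2800 · (38.3234)² · 89.6047 / (1202 · 2395) = 127.999 K

value=128.0 K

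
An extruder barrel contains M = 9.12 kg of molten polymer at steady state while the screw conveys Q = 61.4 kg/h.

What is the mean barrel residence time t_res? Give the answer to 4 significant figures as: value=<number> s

value=534.7 s

Convert throughput: Q = 61.4 kg/h = 61.4/3600 = 0.0170556 kg/s
t_res = M / Q_s = 9.12 / 0.0170556 = 534.723 s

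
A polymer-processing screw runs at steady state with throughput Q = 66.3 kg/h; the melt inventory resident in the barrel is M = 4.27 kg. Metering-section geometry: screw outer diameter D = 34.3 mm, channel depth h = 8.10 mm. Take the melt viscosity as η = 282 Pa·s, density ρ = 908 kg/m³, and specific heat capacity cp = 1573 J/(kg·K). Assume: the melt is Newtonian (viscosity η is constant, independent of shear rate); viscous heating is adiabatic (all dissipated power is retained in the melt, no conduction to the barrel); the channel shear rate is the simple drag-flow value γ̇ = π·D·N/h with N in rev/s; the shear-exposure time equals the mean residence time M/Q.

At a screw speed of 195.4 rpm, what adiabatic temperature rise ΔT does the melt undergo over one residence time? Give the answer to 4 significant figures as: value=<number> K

Convert throughput: Q = 66.3 kg/h = 66.3/3600 = 0.0184167 kg/s
Mean residence time: t_res = M/Q_s = 4.27 kg / 0.0184167 kg/s = 231.855 s
D = 34.3 mm = 0.0343 m;  h = 8.10 mm = 0.0081 m;  N = 195.4 rpm / 60 = 3.25667 rev/s
γ̇ = π D N / h = (π)(0.0343)(3.25667) / 0.0081 = 43.3244 s⁻¹
ΔT = η·γ̇²·t_res/(ρ·cp) = [282 × 43.3244² × 231.855] / [908 × 1573] = 85.9243 K

value=85.92 K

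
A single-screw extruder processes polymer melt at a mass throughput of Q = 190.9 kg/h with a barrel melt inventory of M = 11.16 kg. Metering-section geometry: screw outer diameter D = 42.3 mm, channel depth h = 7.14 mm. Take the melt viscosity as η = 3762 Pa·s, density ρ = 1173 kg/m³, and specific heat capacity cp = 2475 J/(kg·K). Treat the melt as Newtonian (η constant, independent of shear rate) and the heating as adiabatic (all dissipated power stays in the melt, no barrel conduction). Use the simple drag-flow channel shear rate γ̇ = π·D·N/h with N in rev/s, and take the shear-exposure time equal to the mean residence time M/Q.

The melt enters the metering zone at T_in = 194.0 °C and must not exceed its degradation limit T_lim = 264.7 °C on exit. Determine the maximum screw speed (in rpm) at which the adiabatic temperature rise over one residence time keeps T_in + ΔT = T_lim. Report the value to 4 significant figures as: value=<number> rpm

value=51.91 rpm

Throughput in SI: Q_s = 190.9 kg/h ÷ 3600 s/h = 0.0530278 kg/s
t_res = M / Q_s = 11.16 ÷ 0.0530278 = 210.456 s
D = 42.3 mm = 0.0423 m;  h = 7.14 mm = 0.00714 m
ΔT_a = T_lim − T_in = 264.7 °C − 194.0 °C = 70.7 K
γ̇_max² = ΔT_a·ρ·cp/(η·t_res) = 70.7·1173·2475/(3762·210.456) = 259.247 s⁻²
Take the square root: γ̇_max = √(259.247) = 16.1011 s⁻¹
N_max = γ̇_max h / (πD) = 16.1011·0.00714/(π·0.0423) = 0.865096 rev/s → ×60 = 51.9058 rpm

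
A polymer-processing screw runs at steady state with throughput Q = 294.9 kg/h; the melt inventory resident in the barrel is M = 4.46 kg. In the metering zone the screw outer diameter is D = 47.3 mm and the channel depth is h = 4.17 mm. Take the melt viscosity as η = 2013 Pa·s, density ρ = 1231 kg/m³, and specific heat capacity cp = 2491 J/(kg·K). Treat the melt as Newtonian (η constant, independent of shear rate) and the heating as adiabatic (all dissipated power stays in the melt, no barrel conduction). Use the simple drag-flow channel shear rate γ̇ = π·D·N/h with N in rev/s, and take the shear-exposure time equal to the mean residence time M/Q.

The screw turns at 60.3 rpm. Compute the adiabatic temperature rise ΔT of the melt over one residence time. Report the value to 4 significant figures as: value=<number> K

Q_s = Q / 3600 = 294.9 / 3600 = 0.0819167 kg/s
t_res = M / Q_s = 4.46 / 0.0819167 = 54.4456 s
Geometry in metres: D = 47.3 mm → 0.0473 m, h = 4.17 mm → 0.00417 m; screw speed N = 60.3 rpm = 1.005 rev/s
γ̇ = π·D·N / h = π · 0.0473 · 1.005 / 0.00417 = 35.813 s⁻¹
ΔT = η·γ̇²·t_res / (ρ·cp) = 2013 · (35.813)² · 54.4456 / (1231 · 2491) = 45.8413 K

value=45.84 K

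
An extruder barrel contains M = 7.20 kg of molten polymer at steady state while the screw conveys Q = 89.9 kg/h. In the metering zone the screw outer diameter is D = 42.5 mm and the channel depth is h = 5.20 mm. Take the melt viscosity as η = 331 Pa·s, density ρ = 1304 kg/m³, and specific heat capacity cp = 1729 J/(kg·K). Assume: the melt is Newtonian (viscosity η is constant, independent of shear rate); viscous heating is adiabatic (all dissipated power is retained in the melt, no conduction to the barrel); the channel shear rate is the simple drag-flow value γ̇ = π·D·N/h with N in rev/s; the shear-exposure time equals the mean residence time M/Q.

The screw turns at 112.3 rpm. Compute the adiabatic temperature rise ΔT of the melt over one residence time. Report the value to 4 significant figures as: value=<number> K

Convert throughput: Q = 89.9 kg/h = 89.9/3600 = 0.0249722 kg/s
t_res = M / Q_s = 7.20 / 0.0249722 = 288.32 s
D = 42.5 mm = 0.0425 m;  h = 5.20 mm = 0.0052 m;  N = 112.3 rpm / 60 = 1.87167 rev/s
γ̇ = π·D·N / h = π · 0.0425 · 1.87167 / 0.0052 = 48.0578 s⁻¹
ΔT = η·γ̇²·t_res / (ρ·cp) = 331 · (48.0578)² · 288.32 / (1304 · 1729) = 97.7594 K

value=97.76 K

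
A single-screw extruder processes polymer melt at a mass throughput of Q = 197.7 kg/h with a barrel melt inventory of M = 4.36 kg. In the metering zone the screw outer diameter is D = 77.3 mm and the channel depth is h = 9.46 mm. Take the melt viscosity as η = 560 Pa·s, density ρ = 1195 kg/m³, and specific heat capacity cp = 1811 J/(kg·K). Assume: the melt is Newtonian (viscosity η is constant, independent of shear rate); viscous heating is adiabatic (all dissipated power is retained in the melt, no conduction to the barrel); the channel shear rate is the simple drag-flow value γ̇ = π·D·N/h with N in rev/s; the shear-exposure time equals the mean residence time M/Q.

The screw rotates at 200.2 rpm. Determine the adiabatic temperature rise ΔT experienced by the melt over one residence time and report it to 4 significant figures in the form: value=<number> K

value=150.7 K

Throughput in SI: Q_s = 197.7 kg/h ÷ 3600 s/h = 0.0549167 kg/s
Mean residence time: t_res = M/Q_s = 4.36 kg / 0.0549167 kg/s = 79.393 s
D = 77.3 mm = 0.0773 m;  h = 9.46 mm = 0.00946 m;  N = 200.2 rpm / 60 = 3.33667 rev/s
γ̇ = π D N / h = (π)(0.0773)(3.33667) / 0.00946 = 85.6547 s⁻¹
Adiabatic rise: ΔT = η γ̇² t_res / (ρ cp) = 560·(85.6547)²·79.393 / (1195·1811) = 150.725 K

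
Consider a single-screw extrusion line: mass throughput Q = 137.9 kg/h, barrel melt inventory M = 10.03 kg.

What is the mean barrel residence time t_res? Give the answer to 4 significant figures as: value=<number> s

Throughput in SI: Q_s = 137.9 kg/h ÷ 3600 s/h = 0.0383056 kg/s
t_res = M / Q_s = 10.03 / 0.0383056 = 261.842 s

value=261.8 s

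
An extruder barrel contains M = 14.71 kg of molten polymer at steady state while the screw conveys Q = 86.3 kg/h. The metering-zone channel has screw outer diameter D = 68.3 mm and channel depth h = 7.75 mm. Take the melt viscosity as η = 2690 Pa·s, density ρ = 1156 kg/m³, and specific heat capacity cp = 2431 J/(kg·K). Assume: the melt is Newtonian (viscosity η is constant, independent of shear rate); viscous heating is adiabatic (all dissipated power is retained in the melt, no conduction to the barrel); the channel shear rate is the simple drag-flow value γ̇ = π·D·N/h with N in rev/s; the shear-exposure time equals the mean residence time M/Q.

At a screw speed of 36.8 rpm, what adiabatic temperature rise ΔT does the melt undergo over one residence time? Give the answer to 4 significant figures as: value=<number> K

value=169.4 K

Convert throughput: Q = 86.3 kg/h = 86.3/3600 = 0.0239722 kg/s
t_res = M / Q_s = 14.71 / 0.0239722 = 613.627 s
Geometry in metres: D = 68.3 mm → 0.0683 m, h = 7.75 mm → 0.00775 m; screw speed N = 36.8 rpm = 0.613333 rev/s
γ̇ = π·D·N / h = π · 0.0683 · 0.613333 / 0.00775 = 16.9811 s⁻¹
ΔT = η·γ̇²·t_res / (ρ·cp) = 2690 · (16.9811)² · 613.627 / (1156 · 2431) = 169.373 K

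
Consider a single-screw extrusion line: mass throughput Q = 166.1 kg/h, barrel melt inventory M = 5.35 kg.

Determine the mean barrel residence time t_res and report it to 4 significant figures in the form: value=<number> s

Throughput in SI: Q_s = 166.1 kg/h ÷ 3600 s/h = 0.0461389 kg/s
t_res = M / Q_s = 5.35 ÷ 0.0461389 = 115.954 s

value=116.0 s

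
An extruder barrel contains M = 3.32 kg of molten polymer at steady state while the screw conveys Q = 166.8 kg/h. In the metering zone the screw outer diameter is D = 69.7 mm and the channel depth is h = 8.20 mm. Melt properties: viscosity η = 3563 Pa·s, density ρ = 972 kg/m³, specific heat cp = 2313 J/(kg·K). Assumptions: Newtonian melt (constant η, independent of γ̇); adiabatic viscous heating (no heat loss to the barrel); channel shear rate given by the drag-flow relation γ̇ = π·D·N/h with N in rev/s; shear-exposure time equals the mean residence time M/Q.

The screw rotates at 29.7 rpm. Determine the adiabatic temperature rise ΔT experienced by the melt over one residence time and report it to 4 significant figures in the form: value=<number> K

Throughput in SI: Q_s = 166.8 kg/h ÷ 3600 s/h = 0.0463333 kg/s
t_res = M / Q_s = 3.32 ÷ 0.0463333 = 71.6547 s
Convert to SI: D = 0.0697 m, h = 0.0082 m, N = 29.7/60 = 0.495 rev/s
γ̇ = π·D·N / h = π · 0.0697 · 0.495 / 0.0082 = 13.2183 s⁻¹
ΔT = η·γ̇²·t_res/(ρ·cp) = [3563 × 13.2183² × 71.6547] / [972 × 2313] = 19.8411 K

value=19.84 K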